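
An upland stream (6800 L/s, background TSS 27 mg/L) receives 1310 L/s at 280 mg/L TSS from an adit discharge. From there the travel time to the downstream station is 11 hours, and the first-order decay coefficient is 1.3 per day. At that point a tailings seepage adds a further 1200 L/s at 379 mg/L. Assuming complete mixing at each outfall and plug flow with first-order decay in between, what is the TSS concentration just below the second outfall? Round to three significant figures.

81.4 mg/L

Mixed concentration C = ΣQC/ΣQ = (6800·27.00 + 1310·280.0) / 8110 = 550400/8110 = 67.87 mg/L; combined flow 8110 L/s.
Applying C = C₀e^(−kt): 67.87 × 0.5511 = 37.40 mg/L.
Second outfall: C = (8110·37.40 + 1200·379.0)/9310 = 81.43 mg/L.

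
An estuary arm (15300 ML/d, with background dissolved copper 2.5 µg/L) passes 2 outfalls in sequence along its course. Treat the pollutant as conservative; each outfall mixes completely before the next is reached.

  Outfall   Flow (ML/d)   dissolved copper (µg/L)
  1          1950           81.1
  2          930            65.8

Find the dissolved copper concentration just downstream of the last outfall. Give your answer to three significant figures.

Below outfall 1: Q → 17250 ML/d, C = (15300·2.500 + 1950·81.10)/17250 = 11.39 µg/L.
Below outfall 2: Q → 18180 ML/d, C = (17250·11.39 + 930.0·65.80)/18180 = 14.17 µg/L.

14.2 µg/L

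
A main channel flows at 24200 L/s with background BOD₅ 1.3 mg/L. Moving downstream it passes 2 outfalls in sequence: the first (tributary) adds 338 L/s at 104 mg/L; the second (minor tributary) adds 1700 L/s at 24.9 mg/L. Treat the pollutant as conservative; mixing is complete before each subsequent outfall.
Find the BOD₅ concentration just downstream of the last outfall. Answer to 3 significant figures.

4.15 mg/L

Below outfall 1: Q → 24540 L/s, C = (24200·1.300 + 338.0·104.0)/24540 = 2.715 mg/L.
Below outfall 2: Q → 26240 L/s, C = (24540·2.715 + 1700·24.90)/26240 = 4.152 mg/L.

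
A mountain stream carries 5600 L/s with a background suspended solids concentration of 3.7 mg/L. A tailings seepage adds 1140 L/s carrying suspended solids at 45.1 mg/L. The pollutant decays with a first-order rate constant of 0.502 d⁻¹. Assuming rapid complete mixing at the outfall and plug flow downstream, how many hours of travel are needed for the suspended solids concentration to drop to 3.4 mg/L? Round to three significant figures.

54.8 h

Mixed concentration C = ΣQC/ΣQ = (5600·3.700 + 1140·45.10) / 6740 = 72130/6740 = 10.70 mg/L.
10.70·exp(−k·t) = 3.4 → t = ln(10.70/3.4)/k = 197400 s = 54.82 h.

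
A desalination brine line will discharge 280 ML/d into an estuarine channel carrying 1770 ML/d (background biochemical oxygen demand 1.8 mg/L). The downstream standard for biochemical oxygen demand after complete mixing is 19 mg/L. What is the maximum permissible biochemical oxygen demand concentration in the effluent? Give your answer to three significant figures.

At the limit, (Qr·Cr + Qe·Cₑ)/(Qr + Qe) = 19:
Cₑ = (2050·19 − 1770·1.800) / 280.0 = 127.7 mg/L.

128 mg/L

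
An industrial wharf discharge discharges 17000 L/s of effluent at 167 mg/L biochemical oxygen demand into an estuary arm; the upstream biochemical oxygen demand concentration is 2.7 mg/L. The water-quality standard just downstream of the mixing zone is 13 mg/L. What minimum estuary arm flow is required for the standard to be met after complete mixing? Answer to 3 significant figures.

Set C_mix = 13: (Q·2.700 + 17000·167.0) / (Q + 17000) = 13
→ Q = 17000·(167.0 − 13)/(13 − 2.700) = 254200 L/s.

254000 L/s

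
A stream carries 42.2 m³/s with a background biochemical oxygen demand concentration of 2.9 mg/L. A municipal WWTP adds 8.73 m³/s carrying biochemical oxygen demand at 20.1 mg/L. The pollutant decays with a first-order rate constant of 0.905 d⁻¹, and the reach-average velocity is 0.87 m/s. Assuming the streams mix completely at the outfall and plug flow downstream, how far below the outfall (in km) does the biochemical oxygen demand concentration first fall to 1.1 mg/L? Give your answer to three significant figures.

Conservation of mass: C = (42.20·2.900 + 8.730·20.10) / 50.93 = 297.9/50.93 = 5.848 mg/L.
Set 5.848·exp(−k·t) = 1.1 → t = ln(5.848/1.1)/k = 159500 s = 44.31 h.
Distance = v·t = 0.87·159500 = 138800 m = 138.8 km.

139 km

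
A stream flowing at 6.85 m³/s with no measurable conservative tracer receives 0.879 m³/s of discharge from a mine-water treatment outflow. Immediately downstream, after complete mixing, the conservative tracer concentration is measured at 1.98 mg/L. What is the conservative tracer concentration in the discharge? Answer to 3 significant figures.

17.4 mg/L

Mass balance: 6.850·0 + 0.8790·Cₑ = 7.729·1.980
→ Cₑ = (7.729·1.980 − 6.850·0) / 0.8790 = 17.41 mg/L.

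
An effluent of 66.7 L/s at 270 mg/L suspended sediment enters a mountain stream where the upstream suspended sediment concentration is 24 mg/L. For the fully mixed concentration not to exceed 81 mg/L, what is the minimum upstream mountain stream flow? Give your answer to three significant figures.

221 L/s

Set C_mix = 81: (Q·24.00 + 66.70·270.0) / (Q + 66.70) = 81
→ Q = 66.70·(270.0 − 81)/(81 − 24.00) = 221.2 L/s.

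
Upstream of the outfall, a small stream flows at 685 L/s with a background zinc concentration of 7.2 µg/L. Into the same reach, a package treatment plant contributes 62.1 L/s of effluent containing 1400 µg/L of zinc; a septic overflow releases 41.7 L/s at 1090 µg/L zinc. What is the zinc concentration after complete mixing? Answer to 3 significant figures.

174 µg/L

Flow-weighted average: C = (685.0·7.200 + 62.10·1400 + 41.70·1090) / 788.8 = 137300/788.8 = 174.1 µg/L.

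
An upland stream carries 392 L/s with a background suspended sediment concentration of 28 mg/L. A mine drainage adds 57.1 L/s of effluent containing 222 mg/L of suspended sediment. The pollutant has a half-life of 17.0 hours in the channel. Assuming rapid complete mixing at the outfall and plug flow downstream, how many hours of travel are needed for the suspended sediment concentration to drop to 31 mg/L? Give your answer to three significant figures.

13.0 h

Mass balance: C = (392.0·28.00 + 57.10·222.0) / 449.1 = 23650/449.1 = 52.67 mg/L.
Half-life 17.0 h → k = ln 2 / 17.0 = 0.04077 h⁻¹ = 0.9786 d⁻¹.
52.67·exp(−k·t) = 31 → t = ln(52.67/31)/k = 46790 s = 13.00 h.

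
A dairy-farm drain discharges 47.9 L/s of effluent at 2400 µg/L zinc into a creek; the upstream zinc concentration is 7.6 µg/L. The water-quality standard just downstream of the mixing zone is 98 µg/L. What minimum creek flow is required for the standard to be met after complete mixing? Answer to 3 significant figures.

Set C_mix = 98: (Q·7.600 + 47.90·2400) / (Q + 47.90) = 98
→ Q = 47.90·(2400 − 98)/(98 − 7.600) = 1220 L/s.

1220 L/s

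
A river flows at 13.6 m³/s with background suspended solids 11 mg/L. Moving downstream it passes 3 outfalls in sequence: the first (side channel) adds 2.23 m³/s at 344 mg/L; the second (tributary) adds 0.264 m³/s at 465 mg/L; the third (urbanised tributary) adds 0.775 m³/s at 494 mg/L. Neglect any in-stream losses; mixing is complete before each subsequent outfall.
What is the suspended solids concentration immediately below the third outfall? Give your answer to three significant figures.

84.3 mg/L

Outfall 1: combined Q = 15.83 m³/s; C = (13.60·11.00 + 2.230·344.0)/15.83 = 57.91 mg/L.
Outfall 2: combined Q = 16.09 m³/s; C = (15.83·57.91 + 0.2640·465.0)/16.09 = 64.59 mg/L.
Outfall 3: combined Q = 16.87 m³/s; C = (16.09·64.59 + 0.7750·494.0)/16.87 = 84.32 mg/L.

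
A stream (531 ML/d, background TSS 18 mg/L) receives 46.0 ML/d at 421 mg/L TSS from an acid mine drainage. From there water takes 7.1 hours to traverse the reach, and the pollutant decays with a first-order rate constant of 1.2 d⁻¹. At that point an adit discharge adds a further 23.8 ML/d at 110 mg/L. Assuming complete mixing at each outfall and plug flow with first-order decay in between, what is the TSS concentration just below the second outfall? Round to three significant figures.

Mass balance: C = (531.0·18.00 + 46.00·421.0) / 577.0 = 28920/577.0 = 50.13 mg/L; combined flow 577.0 ML/d.
After decay, C = 50.13 × e^(−kt) = 50.13 × 0.7012 = 35.15 mg/L.
At the second outfall, C = (577.0·35.15 + 23.80·110.0) / (577.0 + 23.80) = 38.11 mg/L.

38.1 mg/L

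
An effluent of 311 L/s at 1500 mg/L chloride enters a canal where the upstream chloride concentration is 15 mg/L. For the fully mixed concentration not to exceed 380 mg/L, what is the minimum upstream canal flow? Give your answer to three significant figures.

Set C_mix = 380: (Q·15.00 + 311.0·1500) / (Q + 311.0) = 380
→ Q = 311.0·(1500 − 380)/(380 − 15.00) = 954.3 L/s.

954 L/s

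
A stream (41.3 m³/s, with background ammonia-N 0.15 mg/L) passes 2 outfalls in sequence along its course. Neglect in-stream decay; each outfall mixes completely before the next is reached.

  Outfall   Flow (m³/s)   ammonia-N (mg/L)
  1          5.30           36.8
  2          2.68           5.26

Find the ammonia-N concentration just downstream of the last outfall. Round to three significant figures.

4.37 mg/L

Outfall 1: combined Q = 46.60 m³/s; C = (41.30·0.1500 + 5.300·36.80)/46.60 = 4.318 mg/L.
Outfall 2: combined Q = 49.28 m³/s; C = (46.60·4.318 + 2.680·5.260)/49.28 = 4.370 mg/L.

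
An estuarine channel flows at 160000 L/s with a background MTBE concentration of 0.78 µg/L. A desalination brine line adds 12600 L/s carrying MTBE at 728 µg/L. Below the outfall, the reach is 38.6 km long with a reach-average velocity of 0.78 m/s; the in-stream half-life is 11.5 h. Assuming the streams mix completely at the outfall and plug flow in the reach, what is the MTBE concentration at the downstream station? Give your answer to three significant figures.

Conservation of mass: C = (160000·0.7800 + 12600·728.0) / 172600 = 9298000/172600 = 53.87 µg/L.
Travel time t = 38.6·1000 / 0.78 = 49490 s = 13.75 h.
Half-life 11.5 h → k = ln 2 / 11.5 = 0.06027 h⁻¹ = 1.447 d⁻¹.
First-order decay: C = 53.87·exp(−k·t) = 53.87·0.4367 = 23.52 µg/L.

23.5 µg/L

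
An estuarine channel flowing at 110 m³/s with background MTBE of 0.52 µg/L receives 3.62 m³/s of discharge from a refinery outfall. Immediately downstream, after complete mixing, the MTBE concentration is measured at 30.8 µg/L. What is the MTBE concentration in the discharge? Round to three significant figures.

951 µg/L

Mass balance: 110.0·0.5200 + 3.620·Cₑ = 113.6·30.80
→ Cₑ = (113.6·30.80 − 110.0·0.5200) / 3.620 = 950.9 µg/L.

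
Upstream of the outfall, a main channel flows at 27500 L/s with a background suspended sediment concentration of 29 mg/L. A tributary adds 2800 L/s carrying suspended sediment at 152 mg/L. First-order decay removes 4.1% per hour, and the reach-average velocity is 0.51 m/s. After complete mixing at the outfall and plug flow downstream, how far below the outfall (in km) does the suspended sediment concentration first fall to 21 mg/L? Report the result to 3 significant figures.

Mixed concentration C = ΣQC/ΣQ = (27500·29.00 + 2800·152.0) / 30300 = 1223000/30300 = 40.37 mg/L.
4.1%/h lost → k = −ln(1 − 0.041) = 0.04186 h⁻¹.
Set 40.37·exp(−k·t) = 21 → t = ln(40.37/21)/k = 56190 s = 15.61 h.
Distance = v·t = 0.51·56190 = 28660 m = 28.66 km.

28.7 km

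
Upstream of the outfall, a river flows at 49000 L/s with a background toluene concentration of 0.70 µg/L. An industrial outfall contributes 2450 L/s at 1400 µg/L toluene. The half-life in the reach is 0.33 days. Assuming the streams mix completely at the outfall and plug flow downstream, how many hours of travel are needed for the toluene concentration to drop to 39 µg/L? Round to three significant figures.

6.24 h

Mixed concentration C = ΣQC/ΣQ = (49000·0.7000 + 2450·1400) / 51450 = 3464000/51450 = 67.33 µg/L.
Half-life 0.33 d → k = ln 2 / 0.33 = 2.100 d⁻¹.
67.33·exp(−k·t) = 39 → t = ln(67.33/39)/k = 22460 s = 6.240 h.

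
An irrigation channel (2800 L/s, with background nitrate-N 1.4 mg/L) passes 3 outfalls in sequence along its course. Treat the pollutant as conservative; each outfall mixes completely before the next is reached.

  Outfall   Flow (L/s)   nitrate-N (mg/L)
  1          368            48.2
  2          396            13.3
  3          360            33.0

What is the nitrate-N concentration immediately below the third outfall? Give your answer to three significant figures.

9.89 mg/L

Below outfall 1: Q → 3168 L/s, C = (2800·1.400 + 368.0·48.20)/3168 = 6.836 mg/L.
Below outfall 2: Q → 3564 L/s, C = (3168·6.836 + 396.0·13.30)/3564 = 7.555 mg/L.
Below outfall 3: Q → 3924 L/s, C = (3564·7.555 + 360.0·33.00)/3924 = 9.889 mg/L.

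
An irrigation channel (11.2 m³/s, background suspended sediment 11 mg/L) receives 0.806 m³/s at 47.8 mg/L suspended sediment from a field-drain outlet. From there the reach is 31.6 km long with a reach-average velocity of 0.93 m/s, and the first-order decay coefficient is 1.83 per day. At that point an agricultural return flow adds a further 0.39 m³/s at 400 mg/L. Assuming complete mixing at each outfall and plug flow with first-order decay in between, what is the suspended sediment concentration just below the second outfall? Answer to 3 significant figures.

18.9 mg/L

After mixing, C = (11.20·11.00 + 0.8060·47.80) / 12.01 = 161.7/12.01 = 13.47 mg/L; combined flow 12.01 m³/s.
Travel time t = 31.6·1000 / 0.93 = 33980 s = 9.438 h.
Decay over the reach: 13.47·exp(−kt) = 13.47·0.4869 = 6.559 mg/L.
Second outfall: C = (12.01·6.559 + 0.3900·400.0)/12.40 = 18.94 mg/L.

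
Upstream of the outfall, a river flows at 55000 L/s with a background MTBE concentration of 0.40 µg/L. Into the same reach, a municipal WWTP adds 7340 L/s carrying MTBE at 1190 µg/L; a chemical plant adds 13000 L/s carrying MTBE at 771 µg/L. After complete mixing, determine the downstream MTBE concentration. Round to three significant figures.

249 µg/L

Mixed concentration C = ΣQC/ΣQ = (55000·0.4000 + 7340·1190 + 13000·771.0) / 75340 = 18780000/75340 = 249.3 µg/L.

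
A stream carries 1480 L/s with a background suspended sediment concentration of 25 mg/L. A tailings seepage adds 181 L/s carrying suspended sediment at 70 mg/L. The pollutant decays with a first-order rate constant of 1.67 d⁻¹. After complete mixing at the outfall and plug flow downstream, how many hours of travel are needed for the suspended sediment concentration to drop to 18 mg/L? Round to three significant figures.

7.29 h

Conservation of mass: C = (1480·25.00 + 181.0·70.00) / 1661 = 49670/1661 = 29.90 mg/L.
29.90·exp(−k·t) = 18 → t = ln(29.90/18)/k = 26260 s = 7.295 h.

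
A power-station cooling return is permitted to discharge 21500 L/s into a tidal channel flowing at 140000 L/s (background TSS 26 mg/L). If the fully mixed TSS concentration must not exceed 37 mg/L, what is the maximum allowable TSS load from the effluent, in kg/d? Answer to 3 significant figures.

202000 kg/d

Mass balance at the limit: 140000·26.00 + 21500·Cₑ = 161500·37 → Cₑ = 108.6 mg/L.
21500 L/s = 21.50 m³/s. Load = 21.50 m³/s × 108.6 g/m³ × 86 400 s/d = 201800 kg/d.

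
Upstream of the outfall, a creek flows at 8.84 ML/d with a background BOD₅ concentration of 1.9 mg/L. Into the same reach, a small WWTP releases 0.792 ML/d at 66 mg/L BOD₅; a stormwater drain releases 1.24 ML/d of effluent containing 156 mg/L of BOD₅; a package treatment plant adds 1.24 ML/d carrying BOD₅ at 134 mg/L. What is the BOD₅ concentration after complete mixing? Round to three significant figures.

35.4 mg/L

Mixed concentration C = ΣQC/ΣQ = (8.840·1.900 + 0.7920·66.00 + 1.240·156.0 + 1.240·134.0) / 12.11 = 428.7/12.11 = 35.39 mg/L.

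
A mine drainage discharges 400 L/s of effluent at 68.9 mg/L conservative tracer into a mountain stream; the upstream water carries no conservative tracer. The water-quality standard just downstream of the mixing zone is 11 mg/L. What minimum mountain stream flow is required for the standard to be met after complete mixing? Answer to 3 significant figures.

2110 L/s

Set C_mix = 11: (Q·0 + 400.0·68.90) / (Q + 400.0) = 11
→ Q = 400.0·(68.90 − 11)/(11 − 0) = 2105 L/s.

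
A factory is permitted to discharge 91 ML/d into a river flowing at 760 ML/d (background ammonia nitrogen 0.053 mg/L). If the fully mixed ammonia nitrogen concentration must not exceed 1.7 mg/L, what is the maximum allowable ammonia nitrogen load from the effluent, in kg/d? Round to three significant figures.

1410 kg/d

Mass balance at the limit: 760.0·0.05300 + 91.00·Cₑ = 851.0·1.7 → Cₑ = 15.46 mg/L.
91.00 ML/d = 1.053 m³/s. Load = 1.053 m³/s × 15.46 g/m³ × 86 400 s/d = 1406 kg/d.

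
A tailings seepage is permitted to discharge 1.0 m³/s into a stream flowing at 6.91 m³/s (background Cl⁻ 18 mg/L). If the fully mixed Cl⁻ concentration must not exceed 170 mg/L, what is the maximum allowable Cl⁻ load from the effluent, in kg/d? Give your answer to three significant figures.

Mass balance at the limit: 6.910·18.00 + 1.000·Cₑ = 7.910·170 → Cₑ = 1220 mg/L.
Load = 1.000 m³/s × 1220 g/m³ × 86 400 s/d = 105400 kg/d.

105000 kg/d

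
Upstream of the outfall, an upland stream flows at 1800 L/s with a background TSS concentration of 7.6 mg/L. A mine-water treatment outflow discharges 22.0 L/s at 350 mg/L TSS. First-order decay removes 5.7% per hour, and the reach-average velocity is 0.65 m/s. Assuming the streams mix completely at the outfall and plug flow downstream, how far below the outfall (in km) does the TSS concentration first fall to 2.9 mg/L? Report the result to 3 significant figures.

55.7 km

After mixing, C = (1800·7.600 + 22.00·350.0) / 1822 = 21380/1822 = 11.73 mg/L.
5.7%/h lost → k = −ln(1 − 0.057) = 0.05869 h⁻¹.
Set 11.73·exp(−k·t) = 2.9 → t = ln(11.73/2.9)/k = 85740 s = 23.82 h.
Distance = v·t = 0.65·85740 = 55730 m = 55.73 km.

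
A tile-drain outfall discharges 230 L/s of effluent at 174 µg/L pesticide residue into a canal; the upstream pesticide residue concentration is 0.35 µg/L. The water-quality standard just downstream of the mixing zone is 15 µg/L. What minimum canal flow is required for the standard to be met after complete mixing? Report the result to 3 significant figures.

2500 L/s

Set C_mix = 15: (Q·0.3500 + 230.0·174.0) / (Q + 230.0) = 15
→ Q = 230.0·(174.0 − 15)/(15 − 0.3500) = 2496 L/s.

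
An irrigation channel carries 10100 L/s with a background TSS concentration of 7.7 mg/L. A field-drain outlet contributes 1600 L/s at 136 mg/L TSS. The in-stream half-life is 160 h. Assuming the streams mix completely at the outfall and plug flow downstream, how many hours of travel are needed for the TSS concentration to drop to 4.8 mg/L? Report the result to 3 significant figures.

383 h

Mixed concentration C = ΣQC/ΣQ = (10100·7.700 + 1600·136.0) / 11700 = 295400/11700 = 25.25 mg/L.
Half-life 160 h → k = ln 2 / 160 = 0.004332 h⁻¹ = 0.1040 d⁻¹.
25.25·exp(−k·t) = 4.8 → t = ln(25.25/4.8)/k = 1379000 s = 383.2 h.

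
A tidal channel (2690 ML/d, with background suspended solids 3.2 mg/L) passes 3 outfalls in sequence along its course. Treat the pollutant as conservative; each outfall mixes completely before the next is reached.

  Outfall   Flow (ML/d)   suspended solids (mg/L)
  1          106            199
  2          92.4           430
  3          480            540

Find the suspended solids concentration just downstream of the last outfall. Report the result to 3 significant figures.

After outfall 1: Q = 2690 + 106.0 = 2796 ML/d; C = (2690·3.200 + 106.0·199.0)/2796 = 10.62 mg/L.
After outfall 2: Q = 2796 + 92.40 = 2888 ML/d; C = (2796·10.62 + 92.40·430.0)/2888 = 24.04 mg/L.
After outfall 3: Q = 2888 + 480.0 = 3368 ML/d; C = (2888·24.04 + 480.0·540.0)/3368 = 97.56 mg/L.

97.6 mg/L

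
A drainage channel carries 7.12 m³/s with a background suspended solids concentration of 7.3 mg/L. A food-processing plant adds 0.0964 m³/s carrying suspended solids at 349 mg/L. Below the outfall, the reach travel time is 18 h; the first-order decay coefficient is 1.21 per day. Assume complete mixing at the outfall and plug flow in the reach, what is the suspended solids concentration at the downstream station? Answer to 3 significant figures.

Mixed concentration C = ΣQC/ΣQ = (7.120·7.300 + 0.09640·349.0) / 7.216 = 85.62/7.216 = 11.86 mg/L.
Decay over the reach: 11.86·exp(−kt) = 11.86·0.4035 = 4.788 mg/L.

4.79 mg/L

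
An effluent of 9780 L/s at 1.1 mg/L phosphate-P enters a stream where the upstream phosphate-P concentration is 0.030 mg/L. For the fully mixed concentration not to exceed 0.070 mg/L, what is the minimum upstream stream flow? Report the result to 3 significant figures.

252000 L/s

Set C_mix = 0.070: (Q·0.03000 + 9780·1.100) / (Q + 9780) = 0.070
→ Q = 9780·(1.100 − 0.070)/(0.070 − 0.03000) = 251800 L/s.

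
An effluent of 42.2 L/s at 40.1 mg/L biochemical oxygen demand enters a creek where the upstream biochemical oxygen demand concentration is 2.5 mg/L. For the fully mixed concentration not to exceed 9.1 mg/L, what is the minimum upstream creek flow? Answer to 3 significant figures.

198 L/s

Set C_mix = 9.1: (Q·2.500 + 42.20·40.10) / (Q + 42.20) = 9.1
→ Q = 42.20·(40.10 − 9.1)/(9.1 − 2.500) = 198.2 L/s.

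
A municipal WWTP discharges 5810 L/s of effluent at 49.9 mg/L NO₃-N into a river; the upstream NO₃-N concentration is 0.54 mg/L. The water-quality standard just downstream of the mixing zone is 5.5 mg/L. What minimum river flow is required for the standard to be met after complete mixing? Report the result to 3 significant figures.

Set C_mix = 5.5: (Q·0.5400 + 5810·49.90) / (Q + 5810) = 5.5
→ Q = 5810·(49.90 − 5.5)/(5.5 − 0.5400) = 52010 L/s.

52000 L/s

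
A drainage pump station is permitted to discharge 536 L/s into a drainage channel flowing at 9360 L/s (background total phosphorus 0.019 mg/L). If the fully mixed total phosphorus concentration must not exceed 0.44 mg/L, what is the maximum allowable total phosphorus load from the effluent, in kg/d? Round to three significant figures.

Mass balance at the limit: 9360·0.01900 + 536.0·Cₑ = 9896·0.44 → Cₑ = 7.792 mg/L.
536.0 L/s = 0.5360 m³/s. Load = 0.5360 m³/s × 7.792 g/m³ × 86 400 s/d = 360.8 kg/d.

361 kg/d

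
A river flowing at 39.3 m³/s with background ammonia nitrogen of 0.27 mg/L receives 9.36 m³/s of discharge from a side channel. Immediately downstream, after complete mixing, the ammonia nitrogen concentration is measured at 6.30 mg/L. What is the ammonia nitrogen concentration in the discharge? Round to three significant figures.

31.6 mg/L

Mass balance: 39.30·0.2700 + 9.360·Cₑ = 48.66·6.300
→ Cₑ = (48.66·6.300 − 39.30·0.2700) / 9.360 = 31.62 mg/L.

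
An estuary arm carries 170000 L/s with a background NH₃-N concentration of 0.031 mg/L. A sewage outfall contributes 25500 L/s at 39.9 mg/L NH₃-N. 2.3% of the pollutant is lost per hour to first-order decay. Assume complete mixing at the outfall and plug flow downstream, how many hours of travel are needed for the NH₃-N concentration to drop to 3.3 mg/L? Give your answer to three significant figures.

19.8 h

Flow-weighted average: C = (170000·0.03100 + 25500·39.90) / 195500 = 1023000/195500 = 5.231 mg/L.
2.3%/h lost → k = −ln(1 − 0.023) = 0.02327 h⁻¹.
5.231·exp(−k·t) = 3.3 → t = ln(5.231/3.3)/k = 71280 s = 19.80 h.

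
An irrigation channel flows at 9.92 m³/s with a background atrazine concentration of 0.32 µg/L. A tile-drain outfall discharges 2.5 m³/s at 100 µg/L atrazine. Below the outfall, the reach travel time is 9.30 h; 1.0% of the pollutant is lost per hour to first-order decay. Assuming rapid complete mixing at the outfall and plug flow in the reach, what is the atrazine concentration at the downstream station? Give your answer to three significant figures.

Flow-weighted average: C = (9.920·0.3200 + 2.500·100.0) / 12.42 = 253.2/12.42 = 20.38 µg/L.
1.0%/h lost → k = −ln(1 − 0.01) = 0.01005 h⁻¹.
Decay over the reach: 20.38·exp(−kt) = 20.38·0.9108 = 18.57 µg/L.

18.6 µg/L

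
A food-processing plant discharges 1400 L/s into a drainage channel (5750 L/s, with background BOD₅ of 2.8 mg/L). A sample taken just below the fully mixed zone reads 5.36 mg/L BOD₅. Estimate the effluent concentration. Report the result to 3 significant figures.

Mass balance: 5750·2.800 + 1400·Cₑ = 7150·5.360
→ Cₑ = (7150·5.360 − 5750·2.800) / 1400 = 15.87 mg/L.

15.9 mg/L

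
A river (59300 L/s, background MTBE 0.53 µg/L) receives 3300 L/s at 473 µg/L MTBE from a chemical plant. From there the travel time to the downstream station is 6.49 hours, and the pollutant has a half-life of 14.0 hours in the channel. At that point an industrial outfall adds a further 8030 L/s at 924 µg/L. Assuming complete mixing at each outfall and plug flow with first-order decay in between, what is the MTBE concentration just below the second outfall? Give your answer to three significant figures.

Mass balance: C = (59300·0.5300 + 3300·473.0) / 62600 = 1592000/62600 = 25.44 µg/L; combined flow 62600 L/s.
Half-life 14.0 h → k = ln 2 / 14.0 = 0.04951 h⁻¹ = 1.188 d⁻¹.
After decay, C = 25.44 × e^(−kt) = 25.44 × 0.7252 = 18.45 µg/L.
At the second outfall, C = (62600·18.45 + 8030·924.0) / (62600 + 8030) = 121.4 µg/L.

121 µg/L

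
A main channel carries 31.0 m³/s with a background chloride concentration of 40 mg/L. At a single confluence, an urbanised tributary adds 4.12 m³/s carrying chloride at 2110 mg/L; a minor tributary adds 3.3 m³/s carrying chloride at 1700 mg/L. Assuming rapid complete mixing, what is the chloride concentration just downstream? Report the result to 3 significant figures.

Mixed concentration C = ΣQC/ΣQ = (31.00·40.00 + 4.120·2110 + 3.300·1700) / 38.42 = 15540/38.42 = 404.6 mg/L.

405 mg/L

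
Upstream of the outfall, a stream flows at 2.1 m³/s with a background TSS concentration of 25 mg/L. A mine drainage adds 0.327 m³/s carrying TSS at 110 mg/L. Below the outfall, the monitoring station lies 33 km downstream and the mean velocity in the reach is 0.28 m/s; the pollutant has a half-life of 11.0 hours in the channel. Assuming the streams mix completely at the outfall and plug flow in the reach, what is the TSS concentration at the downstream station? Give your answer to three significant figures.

4.63 mg/L

Conservation of mass: C = (2.100·25.00 + 0.3270·110.0) / 2.427 = 88.47/2.427 = 36.45 mg/L.
Travel time t = 33·1000 / 0.28 = 117900 s = 32.74 h.
Half-life 11.0 h → k = ln 2 / 11.0 = 0.06301 h⁻¹ = 1.512 d⁻¹.
Decay over the reach: 36.45·exp(−kt) = 36.45·0.1271 = 4.632 mg/L.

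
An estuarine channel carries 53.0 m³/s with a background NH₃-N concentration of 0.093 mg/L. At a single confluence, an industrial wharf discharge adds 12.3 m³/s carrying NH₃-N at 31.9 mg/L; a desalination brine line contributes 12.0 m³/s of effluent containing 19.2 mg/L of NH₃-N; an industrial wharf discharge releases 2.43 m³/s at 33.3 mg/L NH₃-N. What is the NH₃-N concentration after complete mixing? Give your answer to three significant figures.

8.89 mg/L

Conservation of mass: C = (53.00·0.09300 + 12.30·31.90 + 12.00·19.20 + 2.430·33.30) / 79.73 = 708.6/79.73 = 8.888 mg/L.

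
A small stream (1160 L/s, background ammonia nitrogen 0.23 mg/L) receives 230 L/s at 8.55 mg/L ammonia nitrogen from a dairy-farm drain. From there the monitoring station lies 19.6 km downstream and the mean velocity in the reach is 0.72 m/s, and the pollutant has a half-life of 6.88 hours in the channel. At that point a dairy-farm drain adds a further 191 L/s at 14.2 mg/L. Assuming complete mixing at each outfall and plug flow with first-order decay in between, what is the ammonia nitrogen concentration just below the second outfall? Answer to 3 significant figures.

Conservation of mass: C = (1160·0.2300 + 230.0·8.550) / 1390 = 2233/1390 = 1.607 mg/L; combined flow 1390 L/s.
Travel time t = 19.6·1000 / 0.72 = 27220 s = 7.562 h.
Half-life 6.88 h → k = ln 2 / 6.88 = 0.1007 h⁻¹ = 2.418 d⁻¹.
Applying C = C₀e^(−kt): 1.607 × 0.4668 = 0.7500 mg/L.
At the second outfall, C = (1390·0.7500 + 191.0·14.20) / (1390 + 191.0) = 2.375 mg/L.

2.37 mg/L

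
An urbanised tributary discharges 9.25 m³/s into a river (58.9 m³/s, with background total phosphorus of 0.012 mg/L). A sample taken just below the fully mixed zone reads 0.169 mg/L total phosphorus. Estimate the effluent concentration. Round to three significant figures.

Mass balance: 58.90·0.01200 + 9.250·Cₑ = 68.15·0.1690
→ Cₑ = (68.15·0.1690 − 58.90·0.01200) / 9.250 = 1.169 mg/L.

1.17 mg/L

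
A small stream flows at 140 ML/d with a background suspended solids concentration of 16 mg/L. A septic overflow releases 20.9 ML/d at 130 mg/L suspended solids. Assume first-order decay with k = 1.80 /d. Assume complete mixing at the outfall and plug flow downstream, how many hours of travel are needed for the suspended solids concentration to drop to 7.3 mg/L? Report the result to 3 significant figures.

19.2 h

After mixing, C = (140.0·16.00 + 20.90·130.0) / 160.9 = 4957/160.9 = 30.81 mg/L.
30.81·exp(−k·t) = 7.3 → t = ln(30.81/7.3)/k = 69120 s = 19.20 h.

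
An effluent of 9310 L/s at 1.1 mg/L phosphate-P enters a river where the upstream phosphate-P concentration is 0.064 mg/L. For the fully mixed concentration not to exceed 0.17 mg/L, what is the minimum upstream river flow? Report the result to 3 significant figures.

Set C_mix = 0.17: (Q·0.06400 + 9310·1.100) / (Q + 9310) = 0.17
→ Q = 9310·(1.100 − 0.17)/(0.17 − 0.06400) = 81680 L/s.

81700 L/s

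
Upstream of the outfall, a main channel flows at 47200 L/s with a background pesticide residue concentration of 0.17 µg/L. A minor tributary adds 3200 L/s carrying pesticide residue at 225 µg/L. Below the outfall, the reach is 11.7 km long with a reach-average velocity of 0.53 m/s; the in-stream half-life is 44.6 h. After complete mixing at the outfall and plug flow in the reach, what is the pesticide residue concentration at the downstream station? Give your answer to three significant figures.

13.1 µg/L

Flow-weighted average: C = (47200·0.1700 + 3200·225.0) / 50400 = 728000/50400 = 14.44 µg/L.
Travel time t = 11.7·1000 / 0.53 = 22080 s = 6.132 h.
Half-life 44.6 h → k = ln 2 / 44.6 = 0.01554 h⁻¹ = 0.3730 d⁻¹.
Decay over the reach: 14.44·exp(−kt) = 14.44·0.9091 = 13.13 µg/L.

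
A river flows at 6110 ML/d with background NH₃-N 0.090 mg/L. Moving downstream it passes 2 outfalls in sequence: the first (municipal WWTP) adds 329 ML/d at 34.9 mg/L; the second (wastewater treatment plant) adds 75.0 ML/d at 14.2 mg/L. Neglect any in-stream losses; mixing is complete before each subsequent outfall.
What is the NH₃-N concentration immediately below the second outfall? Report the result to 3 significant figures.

2.01 mg/L

Below outfall 1: Q → 6439 ML/d, C = (6110·0.09000 + 329.0·34.90)/6439 = 1.869 mg/L.
Below outfall 2: Q → 6514 ML/d, C = (6439·1.869 + 75.00·14.20)/6514 = 2.011 mg/L.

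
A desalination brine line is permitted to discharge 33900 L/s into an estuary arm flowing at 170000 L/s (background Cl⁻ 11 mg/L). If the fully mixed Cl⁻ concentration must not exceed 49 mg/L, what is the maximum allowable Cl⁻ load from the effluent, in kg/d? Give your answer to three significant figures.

702000 kg/d

Mass balance at the limit: 170000·11.00 + 33900·Cₑ = 203900·49 → Cₑ = 239.6 mg/L.
33900 L/s = 33.90 m³/s. Load = 33.90 m³/s × 239.6 g/m³ × 86 400 s/d = 701700 kg/d.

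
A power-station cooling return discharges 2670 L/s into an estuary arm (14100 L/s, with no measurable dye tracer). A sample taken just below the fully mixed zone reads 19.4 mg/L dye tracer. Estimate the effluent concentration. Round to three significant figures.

122 mg/L

Mass balance: 14100·0 + 2670·Cₑ = 16770·19.40
→ Cₑ = (16770·19.40 − 14100·0) / 2670 = 121.8 mg/L.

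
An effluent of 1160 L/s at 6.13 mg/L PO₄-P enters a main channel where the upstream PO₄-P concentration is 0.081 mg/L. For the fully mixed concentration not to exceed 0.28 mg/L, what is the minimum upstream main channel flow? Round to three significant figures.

34100 L/s

Set C_mix = 0.28: (Q·0.08100 + 1160·6.130) / (Q + 1160) = 0.28
→ Q = 1160·(6.130 − 0.28)/(0.28 − 0.08100) = 34100 L/s.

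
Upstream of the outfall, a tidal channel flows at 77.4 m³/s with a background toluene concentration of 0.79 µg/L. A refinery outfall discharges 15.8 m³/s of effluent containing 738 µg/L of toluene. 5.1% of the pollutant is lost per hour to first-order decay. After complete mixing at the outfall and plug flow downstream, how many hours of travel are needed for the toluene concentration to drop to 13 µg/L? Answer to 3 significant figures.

43.4 h

Conservation of mass: C = (77.40·0.7900 + 15.80·738.0) / 93.20 = 11720/93.20 = 125.8 µg/L.
5.1%/h lost → k = −ln(1 − 0.051) = 0.05235 h⁻¹.
125.8·exp(−k·t) = 13 → t = ln(125.8/13)/k = 156100 s = 43.36 h.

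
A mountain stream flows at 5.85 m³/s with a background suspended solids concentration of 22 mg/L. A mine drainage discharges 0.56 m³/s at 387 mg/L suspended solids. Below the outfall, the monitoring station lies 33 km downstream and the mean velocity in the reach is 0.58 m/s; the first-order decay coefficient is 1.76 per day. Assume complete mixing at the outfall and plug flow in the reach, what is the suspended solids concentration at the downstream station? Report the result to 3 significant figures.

16.9 mg/L

After mixing, C = (5.850·22.00 + 0.5600·387.0) / 6.410 = 345.4/6.410 = 53.89 mg/L.
Travel time t = 33·1000 / 0.58 = 56900 s = 15.80 h.
First-order decay: C = 53.89·exp(−k·t) = 53.89·0.3138 = 16.91 mg/L.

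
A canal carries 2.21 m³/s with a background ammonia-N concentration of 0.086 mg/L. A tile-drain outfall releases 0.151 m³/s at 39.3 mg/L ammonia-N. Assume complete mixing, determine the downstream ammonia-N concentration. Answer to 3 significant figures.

2.59 mg/L

Mixed concentration C = ΣQC/ΣQ = (2.210·0.08600 + 0.1510·39.30) / 2.361 = 6.124/2.361 = 2.594 mg/L.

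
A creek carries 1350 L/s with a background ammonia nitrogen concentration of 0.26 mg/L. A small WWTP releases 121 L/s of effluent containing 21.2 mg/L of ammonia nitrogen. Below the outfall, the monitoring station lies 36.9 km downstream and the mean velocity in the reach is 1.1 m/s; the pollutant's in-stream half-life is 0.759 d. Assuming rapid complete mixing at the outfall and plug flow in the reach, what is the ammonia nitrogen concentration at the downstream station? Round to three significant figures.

Mass balance: C = (1350·0.2600 + 121.0·21.20) / 1471 = 2916/1471 = 1.982 mg/L.
Travel time t = 36.9·1000 / 1.1 = 33550 s = 9.318 h.
Half-life 0.759 d → k = ln 2 / 0.759 = 0.9132 d⁻¹.
After decay, C = 1.982 × e^(−kt) = 1.982 × 0.7015 = 1.391 mg/L.

1.39 mg/L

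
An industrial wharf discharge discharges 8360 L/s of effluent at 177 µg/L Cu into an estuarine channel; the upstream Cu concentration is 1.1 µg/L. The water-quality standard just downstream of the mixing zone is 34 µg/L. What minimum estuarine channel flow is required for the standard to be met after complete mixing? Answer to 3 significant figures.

Set C_mix = 34: (Q·1.100 + 8360·177.0) / (Q + 8360) = 34
→ Q = 8360·(177.0 − 34)/(34 − 1.100) = 36340 L/s.

36300 L/s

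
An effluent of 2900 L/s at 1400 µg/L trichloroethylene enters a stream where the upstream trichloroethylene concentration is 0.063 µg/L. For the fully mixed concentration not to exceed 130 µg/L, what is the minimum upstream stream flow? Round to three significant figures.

Set C_mix = 130: (Q·0.06300 + 2900·1400) / (Q + 2900) = 130
→ Q = 2900·(1400 − 130)/(130 − 0.06300) = 28340 L/s.

28300 L/s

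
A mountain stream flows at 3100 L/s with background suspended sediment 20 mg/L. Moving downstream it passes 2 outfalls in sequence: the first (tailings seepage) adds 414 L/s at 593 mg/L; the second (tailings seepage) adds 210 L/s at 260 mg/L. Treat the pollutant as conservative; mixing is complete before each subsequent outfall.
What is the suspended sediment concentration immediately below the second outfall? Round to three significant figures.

Below outfall 1: Q → 3514 L/s, C = (3100·20.00 + 414.0·593.0)/3514 = 87.51 mg/L.
Below outfall 2: Q → 3724 L/s, C = (3514·87.51 + 210.0·260.0)/3724 = 97.23 mg/L.

97.2 mg/L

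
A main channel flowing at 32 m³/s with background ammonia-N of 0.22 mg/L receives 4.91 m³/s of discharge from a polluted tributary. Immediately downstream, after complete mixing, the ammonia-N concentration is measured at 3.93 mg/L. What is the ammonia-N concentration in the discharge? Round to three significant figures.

28.1 mg/L

Mass balance: 32.00·0.2200 + 4.910·Cₑ = 36.91·3.930
→ Cₑ = (36.91·3.930 − 32.00·0.2200) / 4.910 = 28.11 mg/L.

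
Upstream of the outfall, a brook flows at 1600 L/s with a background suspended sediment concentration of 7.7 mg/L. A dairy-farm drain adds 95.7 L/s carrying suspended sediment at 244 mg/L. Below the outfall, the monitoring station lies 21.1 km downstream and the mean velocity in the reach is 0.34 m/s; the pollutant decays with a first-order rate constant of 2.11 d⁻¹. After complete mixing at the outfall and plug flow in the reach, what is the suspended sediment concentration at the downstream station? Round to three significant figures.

After mixing, C = (1600·7.700 + 95.70·244.0) / 1696 = 35670/1696 = 21.04 mg/L.
Travel time t = 21.1·1000 / 0.34 = 62060 s = 17.24 h.
Applying C = C₀e^(−kt): 21.04 × 0.2197 = 4.621 mg/L.

4.62 mg/L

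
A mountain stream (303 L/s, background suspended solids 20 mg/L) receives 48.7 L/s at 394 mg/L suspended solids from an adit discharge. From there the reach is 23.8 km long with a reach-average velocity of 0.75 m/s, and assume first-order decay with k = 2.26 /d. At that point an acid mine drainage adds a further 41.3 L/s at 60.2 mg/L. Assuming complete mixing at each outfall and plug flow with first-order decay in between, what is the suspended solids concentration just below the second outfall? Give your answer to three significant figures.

34.3 mg/L

Conservation of mass: C = (303.0·20.00 + 48.70·394.0) / 351.7 = 25250/351.7 = 71.79 mg/L; combined flow 351.7 L/s.
Travel time t = 23.8·1000 / 0.75 = 31730 s = 8.815 h.
First-order decay: C = 71.79·exp(−k·t) = 71.79·0.4360 = 31.30 mg/L.
Second outfall: C = (351.7·31.30 + 41.30·60.20)/393.0 = 34.34 mg/L.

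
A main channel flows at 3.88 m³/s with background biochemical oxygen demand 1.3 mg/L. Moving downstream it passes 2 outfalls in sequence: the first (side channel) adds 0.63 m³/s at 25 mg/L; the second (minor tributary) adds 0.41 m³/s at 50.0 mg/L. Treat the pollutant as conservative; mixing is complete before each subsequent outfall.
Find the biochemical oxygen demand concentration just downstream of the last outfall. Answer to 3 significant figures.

8.39 mg/L

After outfall 1: Q = 3.880 + 0.6300 = 4.510 m³/s; C = (3.880·1.300 + 0.6300·25.00)/4.510 = 4.611 mg/L.
After outfall 2: Q = 4.510 + 0.4100 = 4.920 m³/s; C = (4.510·4.611 + 0.4100·50.00)/4.920 = 8.393 mg/L.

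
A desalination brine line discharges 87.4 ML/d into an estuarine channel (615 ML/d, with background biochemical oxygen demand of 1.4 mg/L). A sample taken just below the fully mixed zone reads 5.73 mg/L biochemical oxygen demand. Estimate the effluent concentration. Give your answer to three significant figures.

Mass balance: 615.0·1.400 + 87.40·Cₑ = 702.4·5.730
→ Cₑ = (702.4·5.730 − 615.0·1.400) / 87.40 = 36.20 mg/L.

36.2 mg/L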